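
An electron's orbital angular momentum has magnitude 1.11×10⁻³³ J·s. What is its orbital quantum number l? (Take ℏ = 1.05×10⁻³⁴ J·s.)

l = 10

|L|/ℏ = (1.11×10⁻³³)/(1.05×10⁻³⁴) ≈ 10.571.
l(l+1) ≈ 10.571² ≈ 111.76, so l = 10.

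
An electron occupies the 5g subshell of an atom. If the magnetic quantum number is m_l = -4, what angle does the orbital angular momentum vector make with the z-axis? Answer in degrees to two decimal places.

The 5g subshell has l = 4.
|L| = √(l(l+1)) ℏ = 2√5 ℏ.
L_z = m_l ℏ = −4ℏ.
cos θ = L_z/|L| = -4/√20, so θ ≈ 153.43°.

θ ≈ 153.43°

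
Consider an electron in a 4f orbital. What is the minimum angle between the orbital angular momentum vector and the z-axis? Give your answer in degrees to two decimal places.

θ_min ≈ 30.00°

4f means n = 4, l = 3.
|L| = ℏ√(l(l+1)) = 2√3 ℏ.
The smallest angle corresponds to the largest L_z, i.e. m_l = l = 3, giving L_z = 3ℏ.
cos θ_min = 3/√12, so θ_min ≈ 30.00°.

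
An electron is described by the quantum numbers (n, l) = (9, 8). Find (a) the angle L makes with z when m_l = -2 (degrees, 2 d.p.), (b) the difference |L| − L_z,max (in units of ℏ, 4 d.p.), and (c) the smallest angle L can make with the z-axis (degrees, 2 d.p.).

θ(m_l=-2) ≈ 103.63°; |L|−L_z,max ≈ 0.4853ℏ; θ_min ≈ 19.47°

For m_l = -2: cos θ = -2/√72, θ ≈ 103.63°.
|L| − L_z,max = (6√2 − 8)ℏ ≈ 0.4853ℏ.
cos θ_min = 8/√72, so θ_min ≈ 19.47°.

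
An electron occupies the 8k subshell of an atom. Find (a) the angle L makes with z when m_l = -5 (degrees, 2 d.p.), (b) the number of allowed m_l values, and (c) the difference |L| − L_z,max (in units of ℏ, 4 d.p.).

8k means n = 8, l = 7.
For m_l = -5: cos θ = -5/√56, θ ≈ 131.92°.
There are 2l+1 = 15 values of m_l.
|L| − L_z,max = (2√14 − 7)ℏ ≈ 0.4833ℏ.

θ(m_l=-5) ≈ 131.92°; 15 values; |L|−L_z,max ≈ 0.4833ℏ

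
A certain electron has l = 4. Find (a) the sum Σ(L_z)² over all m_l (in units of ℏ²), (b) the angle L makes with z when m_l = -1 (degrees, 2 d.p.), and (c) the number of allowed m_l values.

Σ(L_z)² = 60 ℏ²; θ(m_l=-1) ≈ 102.92°; 9 values

Σ m_l² = 60, so Σ(L_z)² = 60 ℏ².
For m_l = -1: cos θ = -1/√20, θ ≈ 102.92°.
There are 2l+1 = 9 values of m_l.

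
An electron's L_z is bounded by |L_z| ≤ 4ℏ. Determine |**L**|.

Since max m_l = l, l = 4.
|L| = ℏ√(l(l+1)) = 2√5 ℏ.

|L| = 2√5 ℏ ≈ 4.472ℏ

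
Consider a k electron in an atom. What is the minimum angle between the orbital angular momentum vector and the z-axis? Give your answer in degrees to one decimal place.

θ_min ≈ 20.7°

K corresponds to l = 7.
|L| = √(l(l+1)) ℏ = 2√14 ℏ.
The smallest angle corresponds to the largest L_z, i.e. m_l = l = 7, giving L_z = 7ℏ.
cos θ_min = 7/√56, so θ_min ≈ 20.7°.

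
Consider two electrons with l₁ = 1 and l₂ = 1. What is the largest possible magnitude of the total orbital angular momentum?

|L_tot|_max = √6 ℏ ≈ 2.449ℏ

The total orbital quantum number L ranges from |l₁ − l₂| to l₁ + l₂ in integer steps.
L ∈ {0, 1, 2}.
The largest magnitude corresponds to L = 2: |L_tot| = ℏ√(2·3) = √6 ℏ.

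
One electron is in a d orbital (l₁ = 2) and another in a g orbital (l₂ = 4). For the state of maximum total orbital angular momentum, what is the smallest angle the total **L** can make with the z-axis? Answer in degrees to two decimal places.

θ_min ≈ 22.21°

L runs from |2 − 4| = 2 to 2 + 4 = 6.
So L can be 2, 3, 4, 5, 6.
The maximum is L = 6, with |L_tot| = ℏ√(6·7) = √42 ℏ.
The minimum angle with z is arccos(6/√42) ≈ 22.21°.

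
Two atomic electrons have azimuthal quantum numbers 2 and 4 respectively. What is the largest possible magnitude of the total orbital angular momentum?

L runs from |2 − 4| = 2 to 2 + 4 = 6.
L ∈ {2, 3, 4, 5, 6}.
The largest magnitude corresponds to L = 6: |L_tot| = ℏ√(6·7) = √42 ℏ.

|L_tot|_max = √42 ℏ ≈ 6.481ℏ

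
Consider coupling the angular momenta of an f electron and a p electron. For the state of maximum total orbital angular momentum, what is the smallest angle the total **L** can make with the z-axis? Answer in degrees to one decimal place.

L runs from |3 − 1| = 2 to 3 + 1 = 4.
L ∈ {2, 3, 4}.
The maximum is L = 4, with |L_tot| = ℏ√(4·5) = 2√5 ℏ.
The minimum angle with z is arccos(4/√20) ≈ 26.6°.

θ_min ≈ 26.6°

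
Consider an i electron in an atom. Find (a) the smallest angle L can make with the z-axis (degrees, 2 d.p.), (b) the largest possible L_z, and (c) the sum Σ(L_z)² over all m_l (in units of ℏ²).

θ_min ≈ 22.21°; L_z,max = 6ℏ; Σ(L_z)² = 182 ℏ²

For an i orbital, l = 6.
cos θ_min = 6/√42, so θ_min ≈ 22.21°.
L_z,max = lℏ = 6ℏ.
Σ m_l² = 182, so Σ(L_z)² = 182 ℏ².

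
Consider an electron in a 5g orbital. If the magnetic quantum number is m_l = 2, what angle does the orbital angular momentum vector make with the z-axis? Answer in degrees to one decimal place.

θ ≈ 63.4°

5g means n = 5, l = 4.
|L| = √(l(l+1)) ℏ = 2√5 ℏ.
L_z = m_l ℏ = 2ℏ.
cos θ = L_z/|L| = 2/√20, so θ ≈ 63.4°.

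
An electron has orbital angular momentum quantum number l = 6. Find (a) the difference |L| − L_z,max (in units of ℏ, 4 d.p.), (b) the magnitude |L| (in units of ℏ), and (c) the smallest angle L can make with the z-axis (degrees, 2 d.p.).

|L| − L_z,max = (√42 − 6)ℏ ≈ 0.4807ℏ.
|L| = ℏ√(6·7) = √42 ℏ ≈ 6.481ℏ.
cos θ_min = 6/√42, so θ_min ≈ 22.21°.

|L|−L_z,max ≈ 0.4807ℏ; |L| = √42 ℏ ≈ 6.481ℏ; θ_min ≈ 22.21°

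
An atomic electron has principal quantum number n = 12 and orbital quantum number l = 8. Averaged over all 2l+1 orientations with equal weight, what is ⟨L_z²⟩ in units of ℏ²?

m_l ∈ {-8, -7, -6, -5, -4, -3, -2, -1, 0, 1, 2, 3, 4, 5, 6, 7, 8}.
Average of L_z² over 17 states: 408/17 ℏ² = 24 ℏ².

⟨L_z²⟩ = 24 ℏ²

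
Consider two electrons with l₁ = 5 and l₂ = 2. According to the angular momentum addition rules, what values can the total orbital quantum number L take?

L = 3, 4, 5, 6, 7

By the triangle rule, |l₁ − l₂| ≤ L ≤ l₁ + l₂.
L ∈ {3, 4, 5, 6, 7}.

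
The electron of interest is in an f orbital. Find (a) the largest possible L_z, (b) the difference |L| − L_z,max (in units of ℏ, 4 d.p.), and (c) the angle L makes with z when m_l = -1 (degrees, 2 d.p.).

The letter f corresponds to l = 3.
L_z,max = lℏ = 3ℏ.
|L| − L_z,max = (2√3 − 3)ℏ ≈ 0.4641ℏ.
For m_l = -1: cos θ = -1/√12, θ ≈ 106.78°.

L_z,max = 3ℏ; |L|−L_z,max ≈ 0.4641ℏ; θ(m_l=-1) ≈ 106.78°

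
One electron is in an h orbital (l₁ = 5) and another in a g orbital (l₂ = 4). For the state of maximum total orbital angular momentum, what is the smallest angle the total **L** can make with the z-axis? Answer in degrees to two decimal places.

By the triangle rule, |l₁ − l₂| ≤ L ≤ l₁ + l₂.
So L can be 1, 2, 3, 4, 5, 6, 7, 8, 9.
The maximum is L = 9, with |L_tot| = ℏ√(9·10) = 3√10 ℏ.
The minimum angle with z is arccos(9/√90) ≈ 18.43°.

θ_min ≈ 18.43°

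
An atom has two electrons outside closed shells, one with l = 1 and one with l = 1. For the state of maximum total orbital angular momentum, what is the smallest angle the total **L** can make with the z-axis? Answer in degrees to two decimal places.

L runs from |1 − 1| = 0 to 1 + 1 = 2.
L ∈ {0, 1, 2}.
The maximum is L = 2, with |L_tot| = ℏ√(2·3) = √6 ℏ.
The minimum angle with z is arccos(2/√6) ≈ 35.26°.

θ_min ≈ 35.26°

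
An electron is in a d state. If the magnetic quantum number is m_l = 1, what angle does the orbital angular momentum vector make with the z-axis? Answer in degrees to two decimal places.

θ ≈ 65.91°

A d state has l = 2.
|L|² = l(l+1)ℏ² = 6ℏ², so |L| = √6 ℏ.
L_z = m_l ℏ = 1ℏ.
cos θ = L_z/|L| = 1/√6, so θ ≈ 65.91°.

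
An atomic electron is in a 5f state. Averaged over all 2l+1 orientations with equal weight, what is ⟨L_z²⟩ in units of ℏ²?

⟨L_z²⟩ = 4 ℏ²

For 5f, l = 3.
The allowed m_l values are -3, -2, -1, 0, 1, 2, 3.
Average of L_z² over 7 states: 28/7 ℏ² = 4 ℏ².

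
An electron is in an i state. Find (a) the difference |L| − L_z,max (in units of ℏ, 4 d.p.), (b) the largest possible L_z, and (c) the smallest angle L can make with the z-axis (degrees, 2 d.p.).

An i state has l = 6.
|L| − L_z,max = (√42 − 6)ℏ ≈ 0.4807ℏ.
L_z,max = lℏ = 6ℏ.
cos θ_min = 6/√42, so θ_min ≈ 22.21°.

|L|−L_z,max ≈ 0.4807ℏ; L_z,max = 6ℏ; θ_min ≈ 22.21°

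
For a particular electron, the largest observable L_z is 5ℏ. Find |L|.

|L| = √30 ℏ ≈ 5.477ℏ

L_z,max = lℏ, so l = 5.
Then |L| = ℏ√(5·6) = √30 ℏ.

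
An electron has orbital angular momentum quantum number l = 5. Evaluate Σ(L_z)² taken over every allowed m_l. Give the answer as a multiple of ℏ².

Σ(L_z)² = 110 ℏ²

m_l runs from −5 to 5, i.e. {-5, -4, -3, -2, -1, 0, 1, 2, 3, 4, 5}.
Summing m² from −5 to 5: Σ m_l² = 110.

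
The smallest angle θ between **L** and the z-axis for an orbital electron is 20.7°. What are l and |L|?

At minimum angle, m_l = l, so cos θ = l/√(l(l+1)); cos²θ = l/(l+1) = 0.8751.
Thus l = 0.8751/(1 − 0.8751) ≈ 7.
Then |L| = ℏ√(7·8) = 2√14 ℏ.

l = 7, |L| = 2√14 ℏ ≈ 7.483ℏ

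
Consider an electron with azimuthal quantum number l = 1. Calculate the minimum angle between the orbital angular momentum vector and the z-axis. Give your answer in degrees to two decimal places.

|L| = √(l(l+1)) ℏ = √2 ℏ.
The smallest angle corresponds to the largest L_z, i.e. m_l = l = 1, giving L_z = 1ℏ.
cos θ_min = 1/√2, so θ_min ≈ 45.00°.

θ_min ≈ 45.00°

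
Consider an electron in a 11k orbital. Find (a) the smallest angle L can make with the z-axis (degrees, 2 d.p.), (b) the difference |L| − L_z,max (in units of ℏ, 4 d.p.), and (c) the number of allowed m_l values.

θ_min ≈ 20.70°; |L|−L_z,max ≈ 0.4833ℏ; 15 values

11k means n = 11, l = 7.
cos θ_min = 7/√56, so θ_min ≈ 20.70°.
|L| − L_z,max = (2√14 − 7)ℏ ≈ 0.4833ℏ.
There are 2l+1 = 15 values of m_l.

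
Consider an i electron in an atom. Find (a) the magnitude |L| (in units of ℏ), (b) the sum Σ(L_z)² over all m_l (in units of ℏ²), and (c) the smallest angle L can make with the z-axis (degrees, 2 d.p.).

An i state has l = 6.
|L| = ℏ√(6·7) = √42 ℏ ≈ 6.481ℏ.
Σ m_l² = 182, so Σ(L_z)² = 182 ℏ².
cos θ_min = 6/√42, so θ_min ≈ 22.21°.

|L| = √42 ℏ ≈ 6.481ℏ; Σ(L_z)² = 182 ℏ²; θ_min ≈ 22.21°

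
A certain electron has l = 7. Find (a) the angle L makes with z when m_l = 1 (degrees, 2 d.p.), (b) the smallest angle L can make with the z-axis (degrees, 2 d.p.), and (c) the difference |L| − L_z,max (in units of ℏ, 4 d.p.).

For m_l = 1: cos θ = 1/√56, θ ≈ 82.32°.
cos θ_min = 7/√56, so θ_min ≈ 20.70°.
|L| − L_z,max = (2√14 − 7)ℏ ≈ 0.4833ℏ.

θ(m_l=1) ≈ 82.32°; θ_min ≈ 20.70°; |L|−L_z,max ≈ 0.4833ℏ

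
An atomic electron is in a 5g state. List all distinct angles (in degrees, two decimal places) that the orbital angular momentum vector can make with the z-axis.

θ ∈ {26.57°, 47.87°, 63.43°, 77.08°, 90.00°, 102.92°, 116.57°, 132.13°, 153.43°}

5g means n = 5, l = 4.
|L| = ℏ√(l(l+1)) = 2√5 ℏ.
cos θ = m_l/√20 for each m_l ∈ {-4, -3, -2, -1, 0, 1, 2, 3, 4}.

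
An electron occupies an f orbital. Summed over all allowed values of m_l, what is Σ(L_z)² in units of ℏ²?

Σ(L_z)² = 28 ℏ²

For an f orbital, l = 3.
The allowed m_l values are -3, -2, -1, 0, 1, 2, 3.
Σ m_l² = l(l+1)(2l+1)/3 = 3·4·7/3 = 28.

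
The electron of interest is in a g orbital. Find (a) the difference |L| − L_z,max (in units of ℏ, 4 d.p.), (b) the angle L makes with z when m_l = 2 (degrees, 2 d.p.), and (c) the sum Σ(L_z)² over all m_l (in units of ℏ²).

For a g orbital, l = 4.
|L| − L_z,max = (2√5 − 4)ℏ ≈ 0.4721ℏ.
For m_l = 2: cos θ = 2/√20, θ ≈ 63.43°.
Σ m_l² = 60, so Σ(L_z)² = 60 ℏ².

|L|−L_z,max ≈ 0.4721ℏ; θ(m_l=2) ≈ 63.43°; Σ(L_z)² = 60 ℏ²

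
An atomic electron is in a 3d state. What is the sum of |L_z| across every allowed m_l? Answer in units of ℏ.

Σ|L_z| = 6 ℏ

3d means n = 3, l = 2.
m_l ∈ {-2, -1, 0, 1, 2}.
Σ|m_l| = 2(1+2+…+2) = 6.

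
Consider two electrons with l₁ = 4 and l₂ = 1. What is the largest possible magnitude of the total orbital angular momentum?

The total orbital quantum number L ranges from |l₁ − l₂| to l₁ + l₂ in integer steps.
Allowed values: L = 3, 4, 5.
The largest magnitude corresponds to L = 5: |L_tot| = ℏ√(5·6) = √30 ℏ.

|L_tot|_max = √30 ℏ ≈ 5.477ℏ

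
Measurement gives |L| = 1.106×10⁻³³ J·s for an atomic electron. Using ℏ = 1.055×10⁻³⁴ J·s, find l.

l = 10

Dividing by ℏ: |L|/ℏ ≈ 10.483.
l(l+1) ≈ 10.483² ≈ 109.90, so l = 10.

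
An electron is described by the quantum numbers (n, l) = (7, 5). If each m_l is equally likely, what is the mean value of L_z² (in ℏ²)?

The allowed m_l values are -5, -4, -3, -2, -1, 0, 1, 2, 3, 4, 5.
Average of L_z² over 11 states: 110/11 ℏ² = 10 ℏ².

⟨L_z²⟩ = 10 ℏ²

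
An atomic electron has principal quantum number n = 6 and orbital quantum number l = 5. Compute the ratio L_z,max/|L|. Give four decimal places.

|L| = √30 ℏ ≈ 5.4772ℏ, while L_z,max = lℏ = 5ℏ.
L_z,max/|L| = 5/√30 = 0.9129.

L_z,max/|L| = 0.9129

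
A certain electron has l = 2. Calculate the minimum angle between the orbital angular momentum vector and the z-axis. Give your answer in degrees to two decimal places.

θ_min ≈ 35.26°

|L| = √(l(l+1)) ℏ = √6 ℏ.
The smallest angle corresponds to the largest L_z, i.e. m_l = l = 2, giving L_z = 2ℏ.
cos θ_min = 2/√6, so θ_min ≈ 35.26°.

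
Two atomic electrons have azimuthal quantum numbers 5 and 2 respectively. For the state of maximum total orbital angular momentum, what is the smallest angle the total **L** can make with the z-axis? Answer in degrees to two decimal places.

θ_min ≈ 20.70°

Angular momentum addition gives L = |l₁ − l₂|, …, l₁ + l₂.
So L can be 3, 4, 5, 6, 7.
The maximum is L = 7, with |L_tot| = ℏ√(7·8) = 2√14 ℏ.
The minimum angle with z is arccos(7/√56) ≈ 20.70°.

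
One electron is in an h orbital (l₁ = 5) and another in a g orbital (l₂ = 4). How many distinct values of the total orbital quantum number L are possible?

The total orbital quantum number L ranges from |l₁ − l₂| to l₁ + l₂ in integer steps.
So L can be 1, 2, 3, 4, 5, 6, 7, 8, 9.
That is 9 values.

9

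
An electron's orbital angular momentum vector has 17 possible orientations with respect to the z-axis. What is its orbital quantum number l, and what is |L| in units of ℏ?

Since there are 2l+1 = 17 values of m_l, l = 8.
Then |L| = √(l(l+1)) ℏ = 6√2 ℏ.

l = 8, |L| = 6√2 ℏ ≈ 8.485ℏ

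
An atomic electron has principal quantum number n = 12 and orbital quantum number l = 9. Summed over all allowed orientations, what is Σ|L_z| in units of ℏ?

Σ|L_z| = 90 ℏ

The allowed m_l values are -9, -8, -7, -6, -5, -4, -3, -2, -1, 0, 1, 2, 3, 4, 5, 6, 7, 8, 9.
Σ|m_l| = l(l+1) = 90.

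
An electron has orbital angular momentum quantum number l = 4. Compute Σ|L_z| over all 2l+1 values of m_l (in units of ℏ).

Σ|L_z| = 20 ℏ

The allowed m_l values are -4, -3, -2, -1, 0, 1, 2, 3, 4.
Σ|m_l| = 2(1+2+…+4) = 20.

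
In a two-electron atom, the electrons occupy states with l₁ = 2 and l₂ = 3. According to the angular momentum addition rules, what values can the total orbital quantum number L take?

L = 1, 2, 3, 4, 5

By the triangle rule, |l₁ − l₂| ≤ L ≤ l₁ + l₂.
Allowed values: L = 1, 2, 3, 4, 5.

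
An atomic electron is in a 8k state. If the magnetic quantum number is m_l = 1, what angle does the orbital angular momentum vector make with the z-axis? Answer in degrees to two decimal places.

For 8k, l = 7.
|L|² = l(l+1)ℏ² = 56ℏ², so |L| = 2√14 ℏ.
L_z = m_l ℏ = 1ℏ.
cos θ = L_z/|L| = 1/√56, so θ ≈ 82.32°.

θ ≈ 82.32°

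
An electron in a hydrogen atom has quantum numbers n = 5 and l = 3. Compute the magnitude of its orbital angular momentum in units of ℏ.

|L| = 2√3 ℏ ≈ 3.464ℏ

|L| = ℏ√(l(l+1)) = ℏ√(3·4) = 2√3 ℏ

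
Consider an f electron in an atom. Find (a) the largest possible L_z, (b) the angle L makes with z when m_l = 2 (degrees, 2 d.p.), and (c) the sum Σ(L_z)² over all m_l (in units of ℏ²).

L_z,max = 3ℏ; θ(m_l=2) ≈ 54.74°; Σ(L_z)² = 28 ℏ²

For an f orbital, l = 3.
L_z,max = lℏ = 3ℏ.
For m_l = 2: cos θ = 2/√12, θ ≈ 54.74°.
Σ m_l² = 28, so Σ(L_z)² = 28 ℏ².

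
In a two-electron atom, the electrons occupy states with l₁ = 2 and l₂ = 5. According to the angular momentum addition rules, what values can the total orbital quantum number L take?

L = 3, 4, 5, 6, 7

By the triangle rule, |l₁ − l₂| ≤ L ≤ l₁ + l₂.
So L can be 3, 4, 5, 6, 7.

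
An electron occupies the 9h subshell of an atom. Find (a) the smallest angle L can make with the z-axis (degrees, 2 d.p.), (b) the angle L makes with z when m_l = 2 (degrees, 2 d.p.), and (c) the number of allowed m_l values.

For 9h, l = 5.
cos θ_min = 5/√30, so θ_min ≈ 24.09°.
For m_l = 2: cos θ = 2/√30, θ ≈ 68.58°.
There are 2l+1 = 11 values of m_l.

θ_min ≈ 24.09°; θ(m_l=2) ≈ 68.58°; 11 values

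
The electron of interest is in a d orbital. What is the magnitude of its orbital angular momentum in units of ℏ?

The letter d corresponds to l = 2.
|L| = ℏ√(l(l+1)) = ℏ√(2·3) = √6 ℏ

|L| = √6 ℏ ≈ 2.449ℏ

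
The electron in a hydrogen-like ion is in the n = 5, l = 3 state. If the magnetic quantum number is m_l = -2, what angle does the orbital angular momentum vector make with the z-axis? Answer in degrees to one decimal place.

|L| = √(l(l+1)) ℏ = 2√3 ℏ.
L_z = m_l ℏ = −2ℏ.
cos θ = L_z/|L| = -2/√12, so θ ≈ 125.3°.

θ ≈ 125.3°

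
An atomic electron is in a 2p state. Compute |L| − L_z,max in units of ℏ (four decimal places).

For 2p, l = 1.
|L| = √2 ℏ ≈ 1.4142ℏ, while L_z,max = lℏ = 1ℏ.
The difference is (√2 − 1)ℏ ≈ 0.4142ℏ.

|L| − L_z,max ≈ 0.4142ℏ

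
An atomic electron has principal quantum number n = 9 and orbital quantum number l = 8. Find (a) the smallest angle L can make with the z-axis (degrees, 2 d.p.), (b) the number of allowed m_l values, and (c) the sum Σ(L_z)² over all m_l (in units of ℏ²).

cos θ_min = 8/√72, so θ_min ≈ 19.47°.
There are 2l+1 = 17 values of m_l.
Σ m_l² = 408, so Σ(L_z)² = 408 ℏ².

θ_min ≈ 19.47°; 17 values; Σ(L_z)² = 408 ℏ²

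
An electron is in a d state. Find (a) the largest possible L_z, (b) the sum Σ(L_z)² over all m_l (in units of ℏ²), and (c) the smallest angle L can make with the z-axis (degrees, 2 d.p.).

L_z,max = 2ℏ; Σ(L_z)² = 10 ℏ²; θ_min ≈ 35.26°

For a d orbital, l = 2.
L_z,max = lℏ = 2ℏ.
Σ m_l² = 10, so Σ(L_z)² = 10 ℏ².
cos θ_min = 2/√6, so θ_min ≈ 35.26°.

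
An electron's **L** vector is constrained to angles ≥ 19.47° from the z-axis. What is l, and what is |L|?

cos θ_min = l/√(l(l+1)) = √(l/(l+1)), so l/(l+1) = cos²(19.47°) = 0.8889.
l = cos²θ/sin²θ ≈ 8.
Then |L| = ℏ√(8·9) = 6√2 ℏ.

l = 8, |L| = 6√2 ℏ ≈ 8.485ℏ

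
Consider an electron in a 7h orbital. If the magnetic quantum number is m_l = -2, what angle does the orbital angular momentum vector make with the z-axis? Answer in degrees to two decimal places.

θ ≈ 111.42°

For 7h, l = 5.
|L| = ℏ√(l(l+1)) = √30 ℏ.
L_z = m_l ℏ = −2ℏ.
cos θ = L_z/|L| = -2/√30, so θ ≈ 111.42°.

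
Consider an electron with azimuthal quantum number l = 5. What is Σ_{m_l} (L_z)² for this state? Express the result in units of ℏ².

m_l runs from −5 to 5, i.e. {-5, -4, -3, -2, -1, 0, 1, 2, 3, 4, 5}.
Σ m_l² = 2·(1 + 4 + 9 + 16 + 25) = 110.

Σ(L_z)² = 110 ℏ²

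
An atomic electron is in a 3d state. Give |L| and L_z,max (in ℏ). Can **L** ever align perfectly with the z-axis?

3d means n = 3, l = 2.
|L| = √6 ℏ ≈ 2.4495ℏ, while L_z,max = lℏ = 2ℏ.
Since |L| > L_z,max, the vector can never point exactly along z; the closest it comes is θ_min = arccos(2/√6) ≈ 35.3°.

No: L_z,max = 2ℏ < |L| = √6 ℏ ≈ 2.449ℏ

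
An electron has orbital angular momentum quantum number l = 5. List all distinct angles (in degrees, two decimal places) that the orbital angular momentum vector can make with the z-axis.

θ ∈ {24.09°, 43.09°, 56.79°, 68.58°, 79.48°, 90.00°, 100.52°, 111.42°, 123.21°, 136.91°, 155.91°}

|L| = ℏ√(l(l+1)) = √30 ℏ.
cos θ = m_l/√30 for each m_l ∈ {-5, -4, -3, -2, -1, 0, 1, 2, 3, 4, 5}.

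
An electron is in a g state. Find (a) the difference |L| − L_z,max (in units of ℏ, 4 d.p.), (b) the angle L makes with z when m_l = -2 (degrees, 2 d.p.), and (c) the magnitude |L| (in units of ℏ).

The letter g corresponds to l = 4.
|L| − L_z,max = (2√5 − 4)ℏ ≈ 0.4721ℏ.
For m_l = -2: cos θ = -2/√20, θ ≈ 116.57°.
|L| = ℏ√(4·5) = 2√5 ℏ ≈ 4.472ℏ.

|L|−L_z,max ≈ 0.4721ℏ; θ(m_l=-2) ≈ 116.57°; |L| = 2√5 ℏ ≈ 4.472ℏ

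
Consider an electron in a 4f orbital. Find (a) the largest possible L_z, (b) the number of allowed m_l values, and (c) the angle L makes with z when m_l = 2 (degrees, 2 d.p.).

L_z,max = 3ℏ; 7 values; θ(m_l=2) ≈ 54.74°

For 4f, l = 3.
L_z,max = lℏ = 3ℏ.
There are 2l+1 = 7 values of m_l.
For m_l = 2: cos θ = 2/√12, θ ≈ 54.74°.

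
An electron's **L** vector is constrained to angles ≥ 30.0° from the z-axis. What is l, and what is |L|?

cos θ_min = l/√(l(l+1)) = √(l/(l+1)), so l/(l+1) = cos²(30.0°) = 0.7500.
Thus l = 0.7500/(1 − 0.7500) ≈ 3.
Then |L| = ℏ√(3·4) = 2√3 ℏ.

l = 3, |L| = 2√3 ℏ ≈ 3.464ℏ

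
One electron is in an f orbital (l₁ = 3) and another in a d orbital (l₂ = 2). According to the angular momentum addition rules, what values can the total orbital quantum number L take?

By the triangle rule, |l₁ − l₂| ≤ L ≤ l₁ + l₂.
So L can be 1, 2, 3, 4, 5.

L = 1, 2, 3, 4, 5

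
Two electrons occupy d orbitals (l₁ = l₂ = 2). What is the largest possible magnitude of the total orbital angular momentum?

|L_tot|_max = 2√5 ℏ ≈ 4.472ℏ

The total orbital quantum number L ranges from |l₁ − l₂| to l₁ + l₂ in integer steps.
Allowed values: L = 0, 1, 2, 3, 4.
The largest magnitude corresponds to L = 4: |L_tot| = ℏ√(4·5) = 2√5 ℏ.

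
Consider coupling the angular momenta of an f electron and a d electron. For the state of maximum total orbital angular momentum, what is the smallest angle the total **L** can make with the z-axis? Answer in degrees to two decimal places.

Angular momentum addition gives L = |l₁ − l₂|, …, l₁ + l₂.
L ∈ {1, 2, 3, 4, 5}.
The maximum is L = 5, with |L_tot| = ℏ√(5·6) = √30 ℏ.
The minimum angle with z is arccos(5/√30) ≈ 24.09°.

θ_min ≈ 24.09°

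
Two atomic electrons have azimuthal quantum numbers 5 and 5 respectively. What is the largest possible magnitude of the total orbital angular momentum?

By the triangle rule, |l₁ − l₂| ≤ L ≤ l₁ + l₂.
So L can be 0, 1, 2, 3, 4, 5, 6, 7, 8, 9, 10.
The largest magnitude corresponds to L = 10: |L_tot| = ℏ√(10·11) = √110 ℏ.

|L_tot|_max = √110 ℏ ≈ 10.488ℏ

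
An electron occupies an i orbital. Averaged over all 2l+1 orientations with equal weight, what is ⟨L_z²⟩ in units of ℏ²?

For an i orbital, l = 6.
m_l runs from −6 to 6, i.e. {-6, -5, -4, -3, -2, -1, 0, 1, 2, 3, 4, 5, 6}.
⟨L_z²⟩ = ℏ²·l(l+1)/3 = 14ℏ².

⟨L_z²⟩ = 14 ℏ²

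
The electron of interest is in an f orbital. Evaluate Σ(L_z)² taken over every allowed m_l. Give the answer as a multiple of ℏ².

F corresponds to l = 3.
m_l runs from −3 to 3, i.e. {-3, -2, -1, 0, 1, 2, 3}.
Σ m_l² = l(l+1)(2l+1)/3 = 3·4·7/3 = 28.

Σ(L_z)² = 28 ℏ²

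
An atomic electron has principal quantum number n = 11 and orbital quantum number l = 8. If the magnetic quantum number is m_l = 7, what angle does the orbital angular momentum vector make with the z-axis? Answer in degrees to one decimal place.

|L| = ℏ√(l(l+1)) = 6√2 ℏ.
L_z = m_l ℏ = 7ℏ.
cos θ = L_z/|L| = 7/√72, so θ ≈ 34.4°.

θ ≈ 34.4°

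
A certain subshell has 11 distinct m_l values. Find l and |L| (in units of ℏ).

Since there are 2l+1 = 11 values of m_l, l = 5.
|L| = ℏ√(l(l+1)) = ℏ√(5·6) = √30 ℏ.

l = 5, |L| = √30 ℏ ≈ 5.477ℏ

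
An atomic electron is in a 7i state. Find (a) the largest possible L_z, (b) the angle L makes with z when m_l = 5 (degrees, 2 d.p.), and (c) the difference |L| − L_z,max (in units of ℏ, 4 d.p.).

L_z,max = 6ℏ; θ(m_l=5) ≈ 39.51°; |L|−L_z,max ≈ 0.4807ℏ

7i means n = 7, l = 6.
L_z,max = lℏ = 6ℏ.
For m_l = 5: cos θ = 5/√42, θ ≈ 39.51°.
|L| − L_z,max = (√42 − 6)ℏ ≈ 0.4807ℏ.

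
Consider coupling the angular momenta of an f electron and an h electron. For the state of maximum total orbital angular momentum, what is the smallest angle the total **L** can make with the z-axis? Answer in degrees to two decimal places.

The total orbital quantum number L ranges from |l₁ − l₂| to l₁ + l₂ in integer steps.
L ∈ {2, 3, 4, 5, 6, 7, 8}.
The maximum is L = 8, with |L_tot| = ℏ√(8·9) = 6√2 ℏ.
The minimum angle with z is arccos(8/√72) ≈ 19.47°.

θ_min ≈ 19.47°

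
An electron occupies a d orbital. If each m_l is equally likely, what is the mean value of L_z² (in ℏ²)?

For a d orbital, l = 2.
m_l runs from −2 to 2, i.e. {-2, -1, 0, 1, 2}.
⟨L_z²⟩ = ℏ²·l(l+1)/3 = 2ℏ².

⟨L_z²⟩ = 2 ℏ²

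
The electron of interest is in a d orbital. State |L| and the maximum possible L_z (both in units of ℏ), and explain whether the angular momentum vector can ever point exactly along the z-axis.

No: L_z,max = 2ℏ < |L| = √6 ℏ ≈ 2.449ℏ

The letter d corresponds to l = 2.
|L| = √6 ℏ ≈ 2.4495ℏ, while L_z,max = lℏ = 2ℏ.
Since |L| > L_z,max, the vector can never point exactly along z; the closest it comes is θ_min = arccos(2/√6) ≈ 35.3°.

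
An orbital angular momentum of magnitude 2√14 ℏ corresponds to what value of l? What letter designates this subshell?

l = 7 (k orbital)

(|L|/ℏ)² = l(l+1) = 56.
The positive root is l = 7.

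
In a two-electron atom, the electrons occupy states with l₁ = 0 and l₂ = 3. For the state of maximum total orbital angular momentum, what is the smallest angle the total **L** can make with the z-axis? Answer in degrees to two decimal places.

θ_min ≈ 30.00°

L runs from |0 − 3| = 3 to 0 + 3 = 3.
Allowed values: L = 3.
The maximum is L = 3, with |L_tot| = ℏ√(3·4) = 2√3 ℏ.
The minimum angle with z is arccos(3/√12) ≈ 30.00°.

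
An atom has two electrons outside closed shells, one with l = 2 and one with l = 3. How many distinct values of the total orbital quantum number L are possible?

By the triangle rule, |l₁ − l₂| ≤ L ≤ l₁ + l₂.
Allowed values: L = 1, 2, 3, 4, 5.
That is 5 values.

5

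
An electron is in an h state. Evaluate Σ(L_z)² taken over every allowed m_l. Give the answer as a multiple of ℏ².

The letter h corresponds to l = 5.
The allowed m_l values are -5, -4, -3, -2, -1, 0, 1, 2, 3, 4, 5.
Σ m_l² = 2·(1 + 4 + 9 + 16 + 25) = 110.

Σ(L_z)² = 110 ℏ²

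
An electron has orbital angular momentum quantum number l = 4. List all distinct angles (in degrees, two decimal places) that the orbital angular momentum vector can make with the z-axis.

θ ∈ {26.57°, 47.87°, 63.43°, 77.08°, 90.00°, 102.92°, 116.57°, 132.13°, 153.43°}

|L| = √(l(l+1)) ℏ = 2√5 ℏ.
cos θ = m_l/√20 for each m_l ∈ {-4, -3, -2, -1, 0, 1, 2, 3, 4}.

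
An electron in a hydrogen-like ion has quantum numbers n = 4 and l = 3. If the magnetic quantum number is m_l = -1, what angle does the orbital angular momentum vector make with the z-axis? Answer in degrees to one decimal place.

|L|² = l(l+1)ℏ² = 12ℏ², so |L| = 2√3 ℏ.
L_z = m_l ℏ = −1ℏ.
cos θ = L_z/|L| = -1/√12, so θ ≈ 106.8°.

θ ≈ 106.8°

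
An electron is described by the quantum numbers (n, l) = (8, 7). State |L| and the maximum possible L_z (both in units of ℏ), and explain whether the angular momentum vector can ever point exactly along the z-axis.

No: L_z,max = 7ℏ < |L| = 2√14 ℏ ≈ 7.483ℏ

|L| = 2√14 ℏ ≈ 7.4833ℏ, while L_z,max = lℏ = 7ℏ.
Since |L| > L_z,max, the vector can never point exactly along z; the closest it comes is θ_min = arccos(7/√56) ≈ 20.7°.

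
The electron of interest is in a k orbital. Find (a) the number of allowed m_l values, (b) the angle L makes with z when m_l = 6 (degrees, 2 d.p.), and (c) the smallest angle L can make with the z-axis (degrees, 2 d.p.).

15 values; θ(m_l=6) ≈ 36.70°; θ_min ≈ 20.70°

The letter k corresponds to l = 7.
There are 2l+1 = 15 values of m_l.
For m_l = 6: cos θ = 6/√56, θ ≈ 36.70°.
cos θ_min = 7/√56, so θ_min ≈ 20.70°.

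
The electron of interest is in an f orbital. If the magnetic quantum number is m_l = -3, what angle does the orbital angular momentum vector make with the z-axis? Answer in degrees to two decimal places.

For an f orbital, l = 3.
|L|² = l(l+1)ℏ² = 12ℏ², so |L| = 2√3 ℏ.
L_z = m_l ℏ = −3ℏ.
cos θ = L_z/|L| = -3/√12, so θ ≈ 150.00°.

θ ≈ 150.00°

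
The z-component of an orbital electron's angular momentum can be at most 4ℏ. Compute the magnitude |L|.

|L| = 2√5 ℏ ≈ 4.472ℏ

Since max m_l = l, l = 4.
Then |L| = ℏ√(4·5) = 2√5 ℏ.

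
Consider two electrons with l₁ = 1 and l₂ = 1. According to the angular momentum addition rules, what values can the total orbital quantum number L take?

L = 0, 1, 2

L runs from |1 − 1| = 0 to 1 + 1 = 2.
L ∈ {0, 1, 2}.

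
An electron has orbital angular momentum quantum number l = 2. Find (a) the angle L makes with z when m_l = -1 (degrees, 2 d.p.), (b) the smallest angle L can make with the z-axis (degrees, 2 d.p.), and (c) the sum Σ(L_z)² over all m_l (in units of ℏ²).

θ(m_l=-1) ≈ 114.09°; θ_min ≈ 35.26°; Σ(L_z)² = 10 ℏ²

For m_l = -1: cos θ = -1/√6, θ ≈ 114.09°.
cos θ_min = 2/√6, so θ_min ≈ 35.26°.
Σ m_l² = 10, so Σ(L_z)² = 10 ℏ².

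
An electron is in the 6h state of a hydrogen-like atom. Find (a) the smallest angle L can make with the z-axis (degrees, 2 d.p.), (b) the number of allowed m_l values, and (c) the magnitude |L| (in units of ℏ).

θ_min ≈ 24.09°; 11 values; |L| = √30 ℏ ≈ 5.477ℏ

The 6h subshell has l = 5.
cos θ_min = 5/√30, so θ_min ≈ 24.09°.
There are 2l+1 = 11 values of m_l.
|L| = ℏ√(5·6) = √30 ℏ ≈ 5.477ℏ.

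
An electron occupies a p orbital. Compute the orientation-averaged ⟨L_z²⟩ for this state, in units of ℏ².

⟨L_z²⟩ = 0.6667 ℏ²

For a p orbital, l = 1.
m_l runs from −1 to 1, i.e. {-1, 0, 1}.
Average of L_z² over 3 states: 2/3 ℏ² = 0.6667 ℏ².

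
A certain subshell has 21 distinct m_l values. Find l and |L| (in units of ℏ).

l = 10, |L| = √110 ℏ ≈ 10.488ℏ

21 = 2l + 1, so l = (21−1)/2 = 10.
Then |L| = √(l(l+1)) ℏ = √110 ℏ.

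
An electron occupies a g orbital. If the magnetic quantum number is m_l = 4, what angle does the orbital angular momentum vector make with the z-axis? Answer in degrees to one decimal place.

θ ≈ 26.6°

For a g orbital, l = 4.
|L| = ℏ√(l(l+1)) = 2√5 ℏ.
L_z = m_l ℏ = 4ℏ.
cos θ = L_z/|L| = 4/√20, so θ ≈ 26.6°.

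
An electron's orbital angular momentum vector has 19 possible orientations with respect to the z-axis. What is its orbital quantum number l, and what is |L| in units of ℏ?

l = 9, |L| = 3√10 ℏ ≈ 9.487ℏ

2l + 1 = 19 ⇒ l = 9.
Then |L| = √(l(l+1)) ℏ = 3√10 ℏ.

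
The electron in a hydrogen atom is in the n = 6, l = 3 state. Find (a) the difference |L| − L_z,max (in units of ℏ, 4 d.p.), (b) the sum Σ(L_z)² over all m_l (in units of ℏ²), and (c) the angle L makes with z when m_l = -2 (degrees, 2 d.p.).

|L| − L_z,max = (2√3 − 3)ℏ ≈ 0.4641ℏ.
Σ m_l² = 28, so Σ(L_z)² = 28 ℏ².
For m_l = -2: cos θ = -2/√12, θ ≈ 125.26°.

|L|−L_z,max ≈ 0.4641ℏ; Σ(L_z)² = 28 ℏ²; θ(m_l=-2) ≈ 125.26°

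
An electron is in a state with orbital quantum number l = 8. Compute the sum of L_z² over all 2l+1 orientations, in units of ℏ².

Σ(L_z)² = 408 ℏ²

m_l ∈ {-8, -7, -6, -5, -4, -3, -2, -1, 0, 1, 2, 3, 4, 5, 6, 7, 8}.
Summing m² from −8 to 8: Σ m_l² = 408.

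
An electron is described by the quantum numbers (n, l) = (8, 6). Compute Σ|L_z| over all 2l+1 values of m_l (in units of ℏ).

m_l ∈ {-6, -5, -4, -3, -2, -1, 0, 1, 2, 3, 4, 5, 6}.
Σ|m_l| = 2·6(6+1)/2 = 42.

Σ|L_z| = 42 ℏ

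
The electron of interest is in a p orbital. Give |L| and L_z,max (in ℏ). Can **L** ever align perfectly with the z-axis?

The letter p corresponds to l = 1.
|L| = √2 ℏ ≈ 1.4142ℏ, while L_z,max = lℏ = 1ℏ.
Since |L| > L_z,max, the vector can never point exactly along z; the closest it comes is θ_min = arccos(1/√2) ≈ 45.0°.

No: L_z,max = 1ℏ < |L| = √2 ℏ ≈ 1.414ℏ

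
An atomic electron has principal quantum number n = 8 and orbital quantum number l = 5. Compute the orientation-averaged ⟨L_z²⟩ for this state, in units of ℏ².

m_l runs from −5 to 5, i.e. {-5, -4, -3, -2, -1, 0, 1, 2, 3, 4, 5}.
⟨L_z²⟩ = ℏ²·l(l+1)/3 = 10ℏ².

⟨L_z²⟩ = 10 ℏ²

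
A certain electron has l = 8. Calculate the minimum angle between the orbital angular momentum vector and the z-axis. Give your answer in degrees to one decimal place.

|L| = ℏ√(l(l+1)) = 6√2 ℏ.
The smallest angle corresponds to the largest L_z, i.e. m_l = l = 8, giving L_z = 8ℏ.
cos θ_min = 8/√72, so θ_min ≈ 19.5°.

θ_min ≈ 19.5°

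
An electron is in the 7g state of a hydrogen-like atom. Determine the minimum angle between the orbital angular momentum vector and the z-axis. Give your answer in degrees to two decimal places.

θ_min ≈ 26.57°

The 7g subshell has l = 4.
|L|² = l(l+1)ℏ² = 20ℏ², so |L| = 2√5 ℏ.
The smallest angle corresponds to the largest L_z, i.e. m_l = l = 4, giving L_z = 4ℏ.
cos θ_min = 4/√20, so θ_min ≈ 26.57°.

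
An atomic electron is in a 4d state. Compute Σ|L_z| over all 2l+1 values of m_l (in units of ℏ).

For 4d, l = 2.
m_l runs from −2 to 2, i.e. {-2, -1, 0, 1, 2}.
Σ|m_l| = 2·2(2+1)/2 = 6.

Σ|L_z| = 6 ℏ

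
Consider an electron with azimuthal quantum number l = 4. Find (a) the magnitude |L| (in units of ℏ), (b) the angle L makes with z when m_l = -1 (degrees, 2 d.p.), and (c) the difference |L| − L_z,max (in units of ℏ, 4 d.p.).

|L| = 2√5 ℏ ≈ 4.472ℏ; θ(m_l=-1) ≈ 102.92°; |L|−L_z,max ≈ 0.4721ℏ

|L| = ℏ√(4·5) = 2√5 ℏ ≈ 4.472ℏ.
For m_l = -1: cos θ = -1/√20, θ ≈ 102.92°.
|L| − L_z,max = (2√5 − 4)ℏ ≈ 0.4721ℏ.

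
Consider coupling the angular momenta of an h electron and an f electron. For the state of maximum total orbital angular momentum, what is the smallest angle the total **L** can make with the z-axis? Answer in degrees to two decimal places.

θ_min ≈ 19.47°

L runs from |5 − 3| = 2 to 5 + 3 = 8.
So L can be 2, 3, 4, 5, 6, 7, 8.
The maximum is L = 8, with |L_tot| = ℏ√(8·9) = 6√2 ℏ.
The minimum angle with z is arccos(8/√72) ≈ 19.47°.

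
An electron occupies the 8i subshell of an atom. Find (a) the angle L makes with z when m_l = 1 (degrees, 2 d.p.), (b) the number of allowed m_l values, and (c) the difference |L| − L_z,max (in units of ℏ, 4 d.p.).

θ(m_l=1) ≈ 81.12°; 13 values; |L|−L_z,max ≈ 0.4807ℏ

8i means n = 8, l = 6.
For m_l = 1: cos θ = 1/√42, θ ≈ 81.12°.
There are 2l+1 = 13 values of m_l.
|L| − L_z,max = (√42 − 6)ℏ ≈ 0.4807ℏ.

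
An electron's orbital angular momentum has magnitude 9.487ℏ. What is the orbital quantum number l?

l = 9

(|L|/ℏ)² = l(l+1) = 90.
l² + l − 90 = 0 ⇒ l = 9.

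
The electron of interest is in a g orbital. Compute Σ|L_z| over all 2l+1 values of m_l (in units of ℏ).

Σ|L_z| = 20 ℏ

The letter g corresponds to l = 4.
m_l runs from −4 to 4, i.e. {-4, -3, -2, -1, 0, 1, 2, 3, 4}.
Σ|m_l| = 2(1+2+…+4) = 20.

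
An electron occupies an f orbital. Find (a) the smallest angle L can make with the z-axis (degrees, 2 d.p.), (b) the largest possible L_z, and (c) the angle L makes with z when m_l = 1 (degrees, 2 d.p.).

θ_min ≈ 30.00°; L_z,max = 3ℏ; θ(m_l=1) ≈ 73.22°

The letter f corresponds to l = 3.
cos θ_min = 3/√12, so θ_min ≈ 30.00°.
L_z,max = lℏ = 3ℏ.
For m_l = 1: cos θ = 1/√12, θ ≈ 73.22°.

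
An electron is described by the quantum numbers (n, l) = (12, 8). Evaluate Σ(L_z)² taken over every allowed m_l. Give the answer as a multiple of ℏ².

m_l ∈ {-8, -7, -6, -5, -4, -3, -2, -1, 0, 1, 2, 3, 4, 5, 6, 7, 8}.
Σ m_l² = l(l+1)(2l+1)/3 = 8·9·17/3 = 408.

Σ(L_z)² = 408 ℏ²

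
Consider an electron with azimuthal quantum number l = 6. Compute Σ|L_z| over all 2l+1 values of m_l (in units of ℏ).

Σ|L_z| = 42 ℏ

m_l ∈ {-6, -5, -4, -3, -2, -1, 0, 1, 2, 3, 4, 5, 6}.
Σ|m_l| = 2·6(6+1)/2 = 42.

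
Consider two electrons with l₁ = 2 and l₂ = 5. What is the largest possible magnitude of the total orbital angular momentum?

L runs from |2 − 5| = 3 to 2 + 5 = 7.
Allowed values: L = 3, 4, 5, 6, 7.
The largest magnitude corresponds to L = 7: |L_tot| = ℏ√(7·8) = 2√14 ℏ.

|L_tot|_max = 2√14 ℏ ≈ 7.483ℏ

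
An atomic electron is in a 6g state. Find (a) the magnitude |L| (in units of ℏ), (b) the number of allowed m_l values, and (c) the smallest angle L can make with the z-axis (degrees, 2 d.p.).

|L| = 2√5 ℏ ≈ 4.472ℏ; 9 values; θ_min ≈ 26.57°

The 6g subshell has l = 4.
|L| = ℏ√(4·5) = 2√5 ℏ ≈ 4.472ℏ.
There are 2l+1 = 9 values of m_l.
cos θ_min = 4/√20, so θ_min ≈ 26.57°.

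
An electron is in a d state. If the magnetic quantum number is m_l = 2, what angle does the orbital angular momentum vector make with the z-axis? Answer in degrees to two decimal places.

θ ≈ 35.26°

For a d orbital, l = 2.
|L|² = l(l+1)ℏ² = 6ℏ², so |L| = √6 ℏ.
L_z = m_l ℏ = 2ℏ.
cos θ = L_z/|L| = 2/√6, so θ ≈ 35.26°.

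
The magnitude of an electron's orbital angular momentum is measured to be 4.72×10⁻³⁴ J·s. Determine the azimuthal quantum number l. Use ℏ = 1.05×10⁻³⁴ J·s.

In units of ℏ, |L| ≈ 4.495.
l(l+1) ≈ 4.495² ≈ 20.21, so l = 4.

l = 4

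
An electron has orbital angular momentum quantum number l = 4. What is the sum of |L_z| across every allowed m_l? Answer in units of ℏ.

Σ|L_z| = 20 ℏ

The allowed m_l values are -4, -3, -2, -1, 0, 1, 2, 3, 4.
Σ|m_l| = 2·4(4+1)/2 = 20.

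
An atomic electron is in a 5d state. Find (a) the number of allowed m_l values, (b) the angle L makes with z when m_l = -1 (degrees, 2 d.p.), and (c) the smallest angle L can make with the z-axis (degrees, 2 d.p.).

5 values; θ(m_l=-1) ≈ 114.09°; θ_min ≈ 35.26°

5d means n = 5, l = 2.
There are 2l+1 = 5 values of m_l.
For m_l = -1: cos θ = -1/√6, θ ≈ 114.09°.
cos θ_min = 2/√6, so θ_min ≈ 35.26°.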